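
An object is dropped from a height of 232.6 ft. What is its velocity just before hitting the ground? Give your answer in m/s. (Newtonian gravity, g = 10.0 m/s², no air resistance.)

h = 232.6 ft × 0.3048 = 70.8965 m
v = √(2gh) = √(2 × 10.0 × 70.8965) = 37.66 m/s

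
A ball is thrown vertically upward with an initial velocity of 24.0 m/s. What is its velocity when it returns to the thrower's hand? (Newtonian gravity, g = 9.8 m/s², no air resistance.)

By conservation of energy (no air resistance), the ball returns to the throw height with the same speed as launch, but directed downward.
|v_ground| = v₀ = 24.0 m/s
v_ground = 24.0 m/s (downward)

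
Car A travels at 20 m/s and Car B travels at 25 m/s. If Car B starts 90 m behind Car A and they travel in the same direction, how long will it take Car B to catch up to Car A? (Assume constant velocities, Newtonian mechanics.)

Relative speed: v_rel = 25 - 20 = 5 m/s
Time to catch: t = d₀/v_rel = 90/5 = 18.0 s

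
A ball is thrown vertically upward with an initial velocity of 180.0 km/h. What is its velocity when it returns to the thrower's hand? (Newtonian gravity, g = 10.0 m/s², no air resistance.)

By conservation of energy (no air resistance), the ball returns to the throw height with the same speed as launch, but directed downward.
|v_ground| = v₀ = 180.0 km/h
v_ground = 180.0 km/h (downward)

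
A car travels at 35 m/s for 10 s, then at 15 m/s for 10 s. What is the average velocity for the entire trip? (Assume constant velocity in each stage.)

d₁ = v₁t₁ = 35 × 10 = 350 m
d₂ = v₂t₂ = 15 × 10 = 150 m
d_total = 500 m, t_total = 20 s
v_avg = d_total/t_total = 500/20 = 25.0 m/s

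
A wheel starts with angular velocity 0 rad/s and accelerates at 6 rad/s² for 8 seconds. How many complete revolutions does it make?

θ = ω₀t + ½αt² = 0×8 + ½×6×8² = 192.0 rad
Total revolutions = θ/(2π) = 192.0/(2π) = 30.56
Complete revolutions = ⌊30.56⌋ = 30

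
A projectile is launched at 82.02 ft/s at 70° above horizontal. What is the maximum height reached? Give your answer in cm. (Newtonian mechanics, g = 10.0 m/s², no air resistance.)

v₀ = 82.02 ft/s × 0.3048 = 24.9997 m/s
H = v₀² × sin²(θ) / (2g) = 24.9997² × sin(70°)² / (2 × 10.0) = 624.985 × 0.883022 / 20.0 = 27.5938 m
H = 27.5938 m / 0.01 = 2759 cm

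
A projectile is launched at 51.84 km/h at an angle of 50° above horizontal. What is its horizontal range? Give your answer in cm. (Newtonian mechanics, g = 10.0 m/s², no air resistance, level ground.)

v₀ = 51.84 km/h × 0.2777777777777778 = 14.4 m/s
R = v₀² × sin(2θ) / g = 14.4² × sin(2 × 50°) / 10.0 = 207.36 × 0.984808 / 10.0 = 20.421 m
R = 20.421 m / 0.01 = 2042 cm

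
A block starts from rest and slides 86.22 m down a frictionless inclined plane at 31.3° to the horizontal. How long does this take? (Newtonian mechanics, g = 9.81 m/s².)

a = g sin(θ) = 9.81 × sin(31.3°) = 5.0965 m/s²
t = √(2d/a) = √(2 × 86.22 / 5.0965) = 5.82 s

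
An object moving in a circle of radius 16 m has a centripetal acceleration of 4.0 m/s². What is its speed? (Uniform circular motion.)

v = √(a_c × r) = √(4.0 × 16) = 8.0 m/s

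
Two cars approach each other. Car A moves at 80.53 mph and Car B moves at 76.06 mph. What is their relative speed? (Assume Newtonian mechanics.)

v_rel = v_A + v_B = 80.53 + 76.06 = 156.59 mph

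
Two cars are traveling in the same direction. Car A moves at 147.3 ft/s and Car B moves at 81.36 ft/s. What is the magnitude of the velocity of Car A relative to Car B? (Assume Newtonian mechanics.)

v_rel = |v_A - v_B| = |147.3 - 81.36| = 65.94 ft/s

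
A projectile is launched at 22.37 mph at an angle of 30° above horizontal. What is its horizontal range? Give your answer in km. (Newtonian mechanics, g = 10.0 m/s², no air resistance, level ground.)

v₀ = 22.37 mph × 0.44704 = 10.0003 m/s
R = v₀² × sin(2θ) / g = 10.0003² × sin(2 × 30°) / 10.0 = 100.006 × 0.866025 / 10.0 = 8.66077 m
R = 8.66077 m / 1000.0 = 0.008661 km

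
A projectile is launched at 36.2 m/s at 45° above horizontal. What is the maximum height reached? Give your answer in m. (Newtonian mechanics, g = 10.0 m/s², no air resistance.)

H = v₀² × sin²(θ) / (2g) = 36.2² × sin(45°)² / (2 × 10.0) = 1310.44 × 0.5 / 20.0 = 32.76 m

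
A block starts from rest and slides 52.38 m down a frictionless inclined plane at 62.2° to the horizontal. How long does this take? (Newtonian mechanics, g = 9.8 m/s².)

a = g sin(θ) = 9.8 × sin(62.2°) = 8.6689 m/s²
t = √(2d/a) = √(2 × 52.38 / 8.6689) = 3.48 s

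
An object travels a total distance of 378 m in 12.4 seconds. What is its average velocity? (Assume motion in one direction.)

v_avg = Δd / Δt = 378 / 12.4 = 30.48 m/s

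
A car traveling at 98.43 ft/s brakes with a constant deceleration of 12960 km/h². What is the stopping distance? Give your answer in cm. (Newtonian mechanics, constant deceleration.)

v₀ = 98.43 ft/s × 0.3048 = 30.0015 m/s
a = 12960 km/h² × 7.716049382716049e-05 = 1.0 m/s²
d = v₀² / (2a) = 30.0015² / (2 × 1.0) = 900.09 / 2.0 = 450.045 m
d = 450.045 m / 0.01 = 45000 cm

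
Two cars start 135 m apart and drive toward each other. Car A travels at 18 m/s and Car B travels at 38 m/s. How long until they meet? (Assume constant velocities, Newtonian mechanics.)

Combined speed: v_combined = 18 + 38 = 56 m/s
Time to meet: t = d/v_combined = 135/56 = 2.41 s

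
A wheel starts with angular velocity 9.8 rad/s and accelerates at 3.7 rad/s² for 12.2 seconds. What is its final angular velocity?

ω = ω₀ + αt = 9.8 + 3.7 × 12.2 = 54.94 rad/s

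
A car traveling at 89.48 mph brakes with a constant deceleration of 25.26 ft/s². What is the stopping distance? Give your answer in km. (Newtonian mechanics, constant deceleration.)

v₀ = 89.48 mph × 0.44704 = 40.0011 m/s
a = 25.26 ft/s² × 0.3048 = 7.69925 m/s²
d = v₀² / (2a) = 40.0011² / (2 × 7.69925) = 1600.09 / 15.3985 = 103.912 m
d = 103.912 m / 1000.0 = 0.1039 km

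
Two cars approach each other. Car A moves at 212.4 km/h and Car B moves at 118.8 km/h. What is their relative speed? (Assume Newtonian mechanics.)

v_rel = v_A + v_B = 212.4 + 118.8 = 331.2 km/h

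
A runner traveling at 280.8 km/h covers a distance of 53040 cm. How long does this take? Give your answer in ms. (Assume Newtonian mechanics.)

d = 53040 cm × 0.01 = 530.4 m
v = 280.8 km/h × 0.2777777777777778 = 78.0 m/s
t = d / v = 530.4 / 78.0 = 6.8 s
t = 6.8 s / 0.001 = 6800 ms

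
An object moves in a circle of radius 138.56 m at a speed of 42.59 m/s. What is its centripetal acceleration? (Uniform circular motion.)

a_c = v²/r = 42.59²/138.56 = 1813.9081/138.56 = 13.09 m/s²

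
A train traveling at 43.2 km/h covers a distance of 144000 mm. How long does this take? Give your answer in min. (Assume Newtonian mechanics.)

d = 144000 mm × 0.001 = 144.0 m
v = 43.2 km/h × 0.2777777777777778 = 12.0 m/s
t = d / v = 144.0 / 12.0 = 12.0 s
t = 12.0 s / 60.0 = 0.2 min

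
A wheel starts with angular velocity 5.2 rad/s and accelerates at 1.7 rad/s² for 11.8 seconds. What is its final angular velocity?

ω = ω₀ + αt = 5.2 + 1.7 × 11.8 = 25.26 rad/s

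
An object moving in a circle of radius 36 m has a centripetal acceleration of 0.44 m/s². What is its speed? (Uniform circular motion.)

v = √(a_c × r) = √(0.44 × 36) = 3.98 m/s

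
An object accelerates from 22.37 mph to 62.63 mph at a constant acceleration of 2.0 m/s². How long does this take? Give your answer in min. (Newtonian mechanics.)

v₀ = 22.37 mph × 0.44704 = 10.0003 m/s
v = 62.63 mph × 0.44704 = 27.9981 m/s
t = (v - v₀) / a = (27.9981 - 10.0003) / 2.0 = 8.9989 s
t = 8.9989 s / 60.0 = 0.15 min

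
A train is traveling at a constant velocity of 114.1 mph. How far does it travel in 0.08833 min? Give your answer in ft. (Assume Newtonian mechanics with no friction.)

v = 114.1 mph × 0.44704 = 51.0073 m/s
t = 0.08833 min × 60.0 = 5.2998 s
d = v × t = 51.0073 × 5.2998 = 270.328 m
d = 270.328 m / 0.3048 = 886.9 ft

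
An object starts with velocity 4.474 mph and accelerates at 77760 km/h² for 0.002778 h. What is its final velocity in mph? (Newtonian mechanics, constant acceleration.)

v₀ = 4.474 mph × 0.44704 = 2.00006 m/s
a = 77760 km/h² × 7.716049382716049e-05 = 6.0 m/s²
t = 0.002778 h × 3600.0 = 10.0008 s
v = v₀ + a × t = 2.00006 + 6.0 × 10.0008 = 62.0049 m/s
v = 62.0049 m/s / 0.44704 = 138.7 mph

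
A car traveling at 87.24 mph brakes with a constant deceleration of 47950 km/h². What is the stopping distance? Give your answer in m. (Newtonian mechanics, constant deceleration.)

v₀ = 87.24 mph × 0.44704 = 38.9998 m/s
a = 47950 km/h² × 7.716049382716049e-05 = 3.69985 m/s²
d = v₀² / (2a) = 38.9998² / (2 × 3.69985) = 1520.98 / 7.3997 = 205.5 m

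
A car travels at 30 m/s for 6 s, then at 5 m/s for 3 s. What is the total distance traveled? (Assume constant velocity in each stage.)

d₁ = v₁t₁ = 30 × 6 = 180 m
d₂ = v₂t₂ = 5 × 3 = 15 m
d_total = 180 + 15 = 195 m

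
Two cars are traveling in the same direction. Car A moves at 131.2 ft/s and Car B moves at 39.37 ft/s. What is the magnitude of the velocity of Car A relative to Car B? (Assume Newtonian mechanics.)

v_rel = |v_A - v_B| = |131.2 - 39.37| = 91.83 ft/s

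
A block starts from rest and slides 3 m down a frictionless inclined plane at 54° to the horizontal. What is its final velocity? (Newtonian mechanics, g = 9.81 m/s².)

a = g sin(θ) = 9.81 × sin(54°) = 7.9365 m/s²
v = √(2ad) = √(2 × 7.9365 × 3) = 6.9 m/s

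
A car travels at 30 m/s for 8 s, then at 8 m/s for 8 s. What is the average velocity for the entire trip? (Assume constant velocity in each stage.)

d₁ = v₁t₁ = 30 × 8 = 240 m
d₂ = v₂t₂ = 8 × 8 = 64 m
d_total = 304 m, t_total = 16 s
v_avg = d_total/t_total = 304/16 = 19.0 m/s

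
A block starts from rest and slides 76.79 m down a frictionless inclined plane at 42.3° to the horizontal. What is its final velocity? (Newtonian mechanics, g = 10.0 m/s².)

a = g sin(θ) = 10.0 × sin(42.3°) = 6.7301 m/s²
v = √(2ad) = √(2 × 6.7301 × 76.79) = 32.15 m/s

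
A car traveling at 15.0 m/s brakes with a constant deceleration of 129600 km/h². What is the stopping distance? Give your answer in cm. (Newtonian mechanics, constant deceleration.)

a = 129600 km/h² × 7.716049382716049e-05 = 10.0 m/s²
d = v₀² / (2a) = 15.0² / (2 × 10.0) = 225.0 / 20.0 = 11.25 m
d = 11.25 m / 0.01 = 1125 cm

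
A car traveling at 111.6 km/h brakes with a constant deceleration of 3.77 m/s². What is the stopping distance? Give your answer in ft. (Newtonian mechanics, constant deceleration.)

v₀ = 111.6 km/h × 0.2777777777777778 = 31.0 m/s
d = v₀² / (2a) = 31.0² / (2 × 3.77) = 961.0 / 7.54 = 127.454 m
d = 127.454 m / 0.3048 = 418.2 ft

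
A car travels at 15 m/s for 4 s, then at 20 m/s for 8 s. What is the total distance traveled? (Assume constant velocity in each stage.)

d₁ = v₁t₁ = 15 × 4 = 60 m
d₂ = v₂t₂ = 20 × 8 = 160 m
d_total = 60 + 160 = 220 m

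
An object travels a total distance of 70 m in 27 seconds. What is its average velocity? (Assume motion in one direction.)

v_avg = Δd / Δt = 70 / 27 = 2.59 m/s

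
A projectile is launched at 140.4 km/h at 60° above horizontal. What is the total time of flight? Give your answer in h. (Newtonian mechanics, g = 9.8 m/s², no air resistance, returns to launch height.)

v₀ = 140.4 km/h × 0.2777777777777778 = 39.0 m/s
T = 2 × v₀ × sin(θ) / g = 2 × 39.0 × sin(60°) / 9.8 = 2 × 39.0 × 0.866025 / 9.8 = 6.89285 s
T = 6.89285 s / 3600.0 = 0.001915 h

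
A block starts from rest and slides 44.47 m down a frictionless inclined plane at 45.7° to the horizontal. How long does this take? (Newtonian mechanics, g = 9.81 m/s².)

a = g sin(θ) = 9.81 × sin(45.7°) = 7.0209 m/s²
t = √(2d/a) = √(2 × 44.47 / 7.0209) = 3.56 s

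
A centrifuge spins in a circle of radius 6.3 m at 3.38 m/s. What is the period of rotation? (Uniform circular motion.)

T = 2πr/v = 2π×6.3/3.38 = 11.71 s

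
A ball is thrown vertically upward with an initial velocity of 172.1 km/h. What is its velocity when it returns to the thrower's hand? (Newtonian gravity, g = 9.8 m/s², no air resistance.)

By conservation of energy (no air resistance), the ball returns to the throw height with the same speed as launch, but directed downward.
|v_ground| = v₀ = 172.1 km/h
v_ground = 172.1 km/h (downward)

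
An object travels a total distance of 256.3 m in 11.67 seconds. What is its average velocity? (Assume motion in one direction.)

v_avg = Δd / Δt = 256.3 / 11.67 = 21.96 m/s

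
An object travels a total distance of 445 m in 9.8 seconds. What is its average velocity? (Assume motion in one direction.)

v_avg = Δd / Δt = 445 / 9.8 = 45.41 m/s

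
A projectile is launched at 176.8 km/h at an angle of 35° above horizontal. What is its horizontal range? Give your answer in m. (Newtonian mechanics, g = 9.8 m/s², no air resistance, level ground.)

v₀ = 176.8 km/h × 0.2777777777777778 = 49.1111 m/s
R = v₀² × sin(2θ) / g = 49.1111² × sin(2 × 35°) / 9.8 = 2411.9 × 0.939693 / 9.8 = 231.3 m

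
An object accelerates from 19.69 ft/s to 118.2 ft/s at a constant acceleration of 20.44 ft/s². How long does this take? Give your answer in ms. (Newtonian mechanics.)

v₀ = 19.69 ft/s × 0.3048 = 6.00151 m/s
v = 118.2 ft/s × 0.3048 = 36.0274 m/s
a = 20.44 ft/s² × 0.3048 = 6.23011 m/s²
t = (v - v₀) / a = (36.0274 - 6.00151) / 6.23011 = 4.81948 s
t = 4.81948 s / 0.001 = 4819 ms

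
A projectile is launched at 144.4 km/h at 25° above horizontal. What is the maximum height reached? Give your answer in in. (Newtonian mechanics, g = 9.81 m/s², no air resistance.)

v₀ = 144.4 km/h × 0.2777777777777778 = 40.1111 m/s
H = v₀² × sin²(θ) / (2g) = 40.1111² × sin(25°)² / (2 × 9.81) = 1608.9 × 0.178606 / 19.62 = 14.6462 m
H = 14.6462 m / 0.0254 = 576.6 in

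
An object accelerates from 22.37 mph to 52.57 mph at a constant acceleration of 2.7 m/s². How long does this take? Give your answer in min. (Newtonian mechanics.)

v₀ = 22.37 mph × 0.44704 = 10.0003 m/s
v = 52.57 mph × 0.44704 = 23.5009 m/s
t = (v - v₀) / a = (23.5009 - 10.0003) / 2.7 = 5.00022 s
t = 5.00022 s / 60.0 = 0.08334 min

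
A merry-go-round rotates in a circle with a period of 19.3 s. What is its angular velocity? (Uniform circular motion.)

ω = 2π/T = 2π/19.3 = 0.3256 rad/s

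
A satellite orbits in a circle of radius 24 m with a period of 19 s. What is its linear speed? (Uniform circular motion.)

v = 2πr/T = 2π×24/19 = 7.94 m/s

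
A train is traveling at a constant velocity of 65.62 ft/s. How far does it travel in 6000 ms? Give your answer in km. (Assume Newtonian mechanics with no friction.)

v = 65.62 ft/s × 0.3048 = 20.001 m/s
t = 6000 ms × 0.001 = 6.0 s
d = v × t = 20.001 × 6.0 = 120.006 m
d = 120.006 m / 1000.0 = 0.12 km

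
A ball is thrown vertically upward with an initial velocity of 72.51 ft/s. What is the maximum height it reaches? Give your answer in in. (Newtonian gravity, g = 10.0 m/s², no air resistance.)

v₀ = 72.51 ft/s × 0.3048 = 22.101 m/s
h_max = v₀² / (2g) = 22.101² / (2 × 10.0) = 488.454 / 20.0 = 24.4227 m
h_max = 24.4227 m / 0.0254 = 961.5 in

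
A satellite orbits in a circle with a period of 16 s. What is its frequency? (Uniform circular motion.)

f = 1/T = 1/16 = 0.0625 Hz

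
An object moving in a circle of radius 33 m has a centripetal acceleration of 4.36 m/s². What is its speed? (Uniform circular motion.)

v = √(a_c × r) = √(4.36 × 33) = 11.99 m/s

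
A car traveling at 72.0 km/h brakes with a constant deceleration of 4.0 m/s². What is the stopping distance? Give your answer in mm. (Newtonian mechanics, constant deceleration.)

v₀ = 72.0 km/h × 0.2777777777777778 = 20.0 m/s
d = v₀² / (2a) = 20.0² / (2 × 4.0) = 400.0 / 8.0 = 50.0 m
d = 50.0 m / 0.001 = 50000 mm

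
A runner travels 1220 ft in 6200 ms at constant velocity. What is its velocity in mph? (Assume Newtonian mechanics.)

d = 1220 ft × 0.3048 = 371.856 m
t = 6200 ms × 0.001 = 6.2 s
v = d / t = 371.856 / 6.2 = 59.9768 m/s
v = 59.9768 m/s / 0.44704 = 134.2 mph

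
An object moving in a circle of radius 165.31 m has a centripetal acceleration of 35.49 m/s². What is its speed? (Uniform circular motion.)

v = √(a_c × r) = √(35.49 × 165.31) = 76.6 m/s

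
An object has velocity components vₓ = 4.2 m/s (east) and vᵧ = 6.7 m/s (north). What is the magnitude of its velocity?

|v| = √(vₓ² + vᵧ²) = √(4.2² + 6.7²) = √(62.53) = 7.91 m/s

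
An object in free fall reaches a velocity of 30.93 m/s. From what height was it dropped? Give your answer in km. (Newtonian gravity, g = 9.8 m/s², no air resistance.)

h = v² / (2g) = 30.93² / (2 × 9.8) = 48.8094 m
h = 48.8094 m / 1000.0 = 0.04881 km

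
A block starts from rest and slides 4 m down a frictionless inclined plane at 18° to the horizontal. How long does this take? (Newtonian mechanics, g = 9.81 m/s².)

a = g sin(θ) = 9.81 × sin(18°) = 3.0315 m/s²
t = √(2d/a) = √(2 × 4 / 3.0315) = 1.62 s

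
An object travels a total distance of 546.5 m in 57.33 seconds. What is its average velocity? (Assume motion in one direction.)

v_avg = Δd / Δt = 546.5 / 57.33 = 9.53 m/s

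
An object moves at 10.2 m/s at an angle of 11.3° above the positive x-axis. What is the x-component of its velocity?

vₓ = v cos(θ) = 10.2 × cos(11.3°) = 10.0 m/s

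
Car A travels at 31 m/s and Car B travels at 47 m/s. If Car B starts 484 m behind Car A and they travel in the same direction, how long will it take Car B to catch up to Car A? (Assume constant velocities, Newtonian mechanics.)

Relative speed: v_rel = 47 - 31 = 16 m/s
Time to catch: t = d₀/v_rel = 484/16 = 30.25 s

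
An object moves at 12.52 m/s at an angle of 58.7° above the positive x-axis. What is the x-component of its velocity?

vₓ = v cos(θ) = 12.52 × cos(58.7°) = 6.5 m/s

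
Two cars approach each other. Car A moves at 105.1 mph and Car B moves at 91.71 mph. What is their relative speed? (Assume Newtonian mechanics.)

v_rel = v_A + v_B = 105.1 + 91.71 = 196.81 mph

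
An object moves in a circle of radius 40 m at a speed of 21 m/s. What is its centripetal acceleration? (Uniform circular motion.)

a_c = v²/r = 21²/40 = 441/40 = 11.03 m/s²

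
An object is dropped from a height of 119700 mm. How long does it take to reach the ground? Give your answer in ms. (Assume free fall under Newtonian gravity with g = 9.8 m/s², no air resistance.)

h = 119700 mm × 0.001 = 119.7 m
t = √(2h/g) = √(2 × 119.7 / 9.8) = 4.94253 s
t = 4.94253 s / 0.001 = 4943 ms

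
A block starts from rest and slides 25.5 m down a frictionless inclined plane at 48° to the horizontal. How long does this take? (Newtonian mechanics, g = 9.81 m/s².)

a = g sin(θ) = 9.81 × sin(48°) = 7.2903 m/s²
t = √(2d/a) = √(2 × 25.5 / 7.2903) = 2.64 s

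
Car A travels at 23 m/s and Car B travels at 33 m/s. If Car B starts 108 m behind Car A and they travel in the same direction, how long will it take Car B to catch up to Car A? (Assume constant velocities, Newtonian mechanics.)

Relative speed: v_rel = 33 - 23 = 10 m/s
Time to catch: t = d₀/v_rel = 108/10 = 10.8 s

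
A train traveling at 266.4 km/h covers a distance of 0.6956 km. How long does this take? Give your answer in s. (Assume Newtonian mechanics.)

d = 0.6956 km × 1000.0 = 695.6 m
v = 266.4 km/h × 0.2777777777777778 = 74.0 m/s
t = d / v = 695.6 / 74.0 = 9.4 s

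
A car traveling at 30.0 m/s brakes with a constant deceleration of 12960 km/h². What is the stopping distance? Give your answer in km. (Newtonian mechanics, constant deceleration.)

a = 12960 km/h² × 7.716049382716049e-05 = 1.0 m/s²
d = v₀² / (2a) = 30.0² / (2 × 1.0) = 900.0 / 2.0 = 450.0 m
d = 450.0 m / 1000.0 = 0.45 km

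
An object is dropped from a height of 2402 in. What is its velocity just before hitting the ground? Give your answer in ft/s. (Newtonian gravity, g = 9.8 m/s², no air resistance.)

h = 2402 in × 0.0254 = 61.0108 m
v = √(2gh) = √(2 × 9.8 × 61.0108) = 34.5805 m/s
v = 34.5805 m/s / 0.3048 = 113.5 ft/s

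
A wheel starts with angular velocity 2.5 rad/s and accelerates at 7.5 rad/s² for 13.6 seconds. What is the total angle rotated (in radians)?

θ = ω₀t + ½αt² = 2.5×13.6 + ½×7.5×13.6² = 727.6 rad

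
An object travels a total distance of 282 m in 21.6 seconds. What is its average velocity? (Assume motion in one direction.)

v_avg = Δd / Δt = 282 / 21.6 = 13.06 m/s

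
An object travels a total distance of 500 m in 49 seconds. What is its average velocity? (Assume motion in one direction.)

v_avg = Δd / Δt = 500 / 49 = 10.2 m/s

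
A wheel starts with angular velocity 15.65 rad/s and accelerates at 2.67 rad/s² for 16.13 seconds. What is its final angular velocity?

ω = ω₀ + αt = 15.65 + 2.67 × 16.13 = 58.72 rad/s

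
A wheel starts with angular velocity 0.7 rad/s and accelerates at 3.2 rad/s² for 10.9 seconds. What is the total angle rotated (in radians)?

θ = ω₀t + ½αt² = 0.7×10.9 + ½×3.2×10.9² = 197.73 rad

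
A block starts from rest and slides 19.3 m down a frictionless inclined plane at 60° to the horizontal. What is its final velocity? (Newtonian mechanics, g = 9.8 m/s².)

a = g sin(θ) = 9.8 × sin(60°) = 8.487 m/s²
v = √(2ad) = √(2 × 8.487 × 19.3) = 18.1 m/s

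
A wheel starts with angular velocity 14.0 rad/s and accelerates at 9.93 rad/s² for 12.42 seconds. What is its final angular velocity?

ω = ω₀ + αt = 14.0 + 9.93 × 12.42 = 137.33 rad/s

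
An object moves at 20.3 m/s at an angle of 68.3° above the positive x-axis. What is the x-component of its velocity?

vₓ = v cos(θ) = 20.3 × cos(68.3°) = 7.51 m/s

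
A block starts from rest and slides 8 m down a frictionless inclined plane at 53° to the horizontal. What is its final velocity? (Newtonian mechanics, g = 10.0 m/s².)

a = g sin(θ) = 10.0 × sin(53°) = 7.9864 m/s²
v = √(2ad) = √(2 × 7.9864 × 8) = 11.3 m/s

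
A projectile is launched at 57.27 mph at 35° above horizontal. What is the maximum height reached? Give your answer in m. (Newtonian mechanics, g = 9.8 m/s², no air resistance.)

v₀ = 57.27 mph × 0.44704 = 25.602 m/s
H = v₀² × sin²(θ) / (2g) = 25.602² × sin(35°)² / (2 × 9.8) = 655.462 × 0.32899 / 19.6 = 11.0 m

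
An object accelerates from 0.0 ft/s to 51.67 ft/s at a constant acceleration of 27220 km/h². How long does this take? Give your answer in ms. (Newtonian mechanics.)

v₀ = 0.0 ft/s × 0.3048 = 0.0 m/s
v = 51.67 ft/s × 0.3048 = 15.749 m/s
a = 27220 km/h² × 7.716049382716049e-05 = 2.10031 m/s²
t = (v - v₀) / a = (15.749 - 0.0) / 2.10031 = 7.49842 s
t = 7.49842 s / 0.001 = 7498 ms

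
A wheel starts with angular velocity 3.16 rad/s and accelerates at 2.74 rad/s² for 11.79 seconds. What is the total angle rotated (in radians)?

θ = ω₀t + ½αt² = 3.16×11.79 + ½×2.74×11.79² = 227.69 rad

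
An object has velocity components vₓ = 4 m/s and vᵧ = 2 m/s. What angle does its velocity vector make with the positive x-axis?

θ = arctan(vᵧ/vₓ) = arctan(2/4) = 26.57°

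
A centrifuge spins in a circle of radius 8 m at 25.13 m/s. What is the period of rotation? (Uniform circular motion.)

T = 2πr/v = 2π×8/25.13 = 2.0 s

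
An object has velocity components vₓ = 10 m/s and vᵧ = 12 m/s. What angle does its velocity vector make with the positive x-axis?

θ = arctan(vᵧ/vₓ) = arctan(12/10) = 50.19°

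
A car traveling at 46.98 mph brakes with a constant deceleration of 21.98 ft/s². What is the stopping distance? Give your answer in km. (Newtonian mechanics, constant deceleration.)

v₀ = 46.98 mph × 0.44704 = 21.0019 m/s
a = 21.98 ft/s² × 0.3048 = 6.6995 m/s²
d = v₀² / (2a) = 21.0019² / (2 × 6.6995) = 441.08 / 13.399 = 32.9189 m
d = 32.9189 m / 1000.0 = 0.03292 km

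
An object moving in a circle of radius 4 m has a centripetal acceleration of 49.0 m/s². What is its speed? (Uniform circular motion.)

v = √(a_c × r) = √(49.0 × 4) = 14.0 m/s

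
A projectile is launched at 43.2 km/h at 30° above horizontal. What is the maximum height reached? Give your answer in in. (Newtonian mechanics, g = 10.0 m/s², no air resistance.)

v₀ = 43.2 km/h × 0.2777777777777778 = 12.0 m/s
H = v₀² × sin²(θ) / (2g) = 12.0² × sin(30°)² / (2 × 10.0) = 144.0 × 0.25 / 20.0 = 1.8 m
H = 1.8 m / 0.0254 = 70.87 in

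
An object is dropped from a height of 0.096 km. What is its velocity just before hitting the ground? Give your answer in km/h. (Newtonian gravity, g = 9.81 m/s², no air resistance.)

h = 0.096 km × 1000.0 = 96.0 m
v = √(2gh) = √(2 × 9.81 × 96.0) = 43.3995 m/s
v = 43.3995 m/s / 0.2777777777777778 = 156.2 km/h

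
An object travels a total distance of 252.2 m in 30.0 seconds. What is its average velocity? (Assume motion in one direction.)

v_avg = Δd / Δt = 252.2 / 30.0 = 8.41 m/s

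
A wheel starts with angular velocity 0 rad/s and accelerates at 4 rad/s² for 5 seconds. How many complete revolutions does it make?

θ = ω₀t + ½αt² = 0×5 + ½×4×5² = 50.0 rad
Total revolutions = θ/(2π) = 50.0/(2π) = 7.96
Complete revolutions = ⌊7.96⌋ = 7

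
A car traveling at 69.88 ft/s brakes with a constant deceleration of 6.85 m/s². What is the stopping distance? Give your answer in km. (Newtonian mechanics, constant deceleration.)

v₀ = 69.88 ft/s × 0.3048 = 21.2994 m/s
d = v₀² / (2a) = 21.2994² / (2 × 6.85) = 453.664 / 13.7 = 33.1142 m
d = 33.1142 m / 1000.0 = 0.03311 km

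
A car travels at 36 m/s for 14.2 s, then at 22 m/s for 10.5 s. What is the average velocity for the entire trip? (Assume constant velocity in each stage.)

d₁ = v₁t₁ = 36 × 14.2 = 511.2 m
d₂ = v₂t₂ = 22 × 10.5 = 231.0 m
d_total = 742.2 m, t_total = 24.7 s
v_avg = d_total/t_total = 742.2/24.7 = 30.05 m/s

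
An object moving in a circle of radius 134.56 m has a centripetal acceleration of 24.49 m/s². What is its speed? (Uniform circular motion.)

v = √(a_c × r) = √(24.49 × 134.56) = 57.41 m/s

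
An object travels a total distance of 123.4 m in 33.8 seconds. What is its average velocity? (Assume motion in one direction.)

v_avg = Δd / Δt = 123.4 / 33.8 = 3.65 m/s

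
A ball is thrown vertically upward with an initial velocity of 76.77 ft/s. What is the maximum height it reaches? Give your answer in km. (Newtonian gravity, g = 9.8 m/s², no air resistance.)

v₀ = 76.77 ft/s × 0.3048 = 23.3995 m/s
h_max = v₀² / (2g) = 23.3995² / (2 × 9.8) = 547.537 / 19.6 = 27.9356 m
h_max = 27.9356 m / 1000.0 = 0.02794 km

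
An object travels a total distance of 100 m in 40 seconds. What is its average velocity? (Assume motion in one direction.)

v_avg = Δd / Δt = 100 / 40 = 2.5 m/s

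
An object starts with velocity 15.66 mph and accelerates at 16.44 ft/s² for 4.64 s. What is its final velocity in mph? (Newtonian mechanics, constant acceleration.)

v₀ = 15.66 mph × 0.44704 = 7.00065 m/s
a = 16.44 ft/s² × 0.3048 = 5.01091 m/s²
v = v₀ + a × t = 7.00065 + 5.01091 × 4.64 = 30.2513 m/s
v = 30.2513 m/s / 0.44704 = 67.67 mph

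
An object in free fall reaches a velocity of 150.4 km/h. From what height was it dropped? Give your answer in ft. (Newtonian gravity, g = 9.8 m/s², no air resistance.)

v = 150.4 km/h × 0.2777777777777778 = 41.7778 m/s
h = v² / (2g) = 41.7778² / (2 × 9.8) = 89.0502 m
h = 89.0502 m / 0.3048 = 292.2 ft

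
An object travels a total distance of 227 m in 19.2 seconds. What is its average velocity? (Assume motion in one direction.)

v_avg = Δd / Δt = 227 / 19.2 = 11.82 m/s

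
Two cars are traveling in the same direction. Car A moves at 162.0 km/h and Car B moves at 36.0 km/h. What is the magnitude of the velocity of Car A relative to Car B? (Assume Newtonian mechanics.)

v_rel = |v_A - v_B| = |162.0 - 36.0| = 126.0 km/h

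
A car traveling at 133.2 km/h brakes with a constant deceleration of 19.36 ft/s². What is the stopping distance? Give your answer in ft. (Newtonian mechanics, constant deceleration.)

v₀ = 133.2 km/h × 0.2777777777777778 = 37.0 m/s
a = 19.36 ft/s² × 0.3048 = 5.90093 m/s²
d = v₀² / (2a) = 37.0² / (2 × 5.90093) = 1369.0 / 11.8019 = 115.998 m
d = 115.998 m / 0.3048 = 380.6 ft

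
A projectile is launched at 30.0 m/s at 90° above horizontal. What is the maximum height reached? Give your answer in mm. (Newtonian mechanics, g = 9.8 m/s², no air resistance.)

H = v₀² × sin²(θ) / (2g) = 30.0² × sin(90°)² / (2 × 9.8) = 900.0 × 1.0 / 19.6 = 45.9184 m
H = 45.9184 m / 0.001 = 45920 mm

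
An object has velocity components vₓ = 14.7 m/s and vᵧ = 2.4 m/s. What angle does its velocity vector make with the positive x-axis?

θ = arctan(vᵧ/vₓ) = arctan(2.4/14.7) = 9.27°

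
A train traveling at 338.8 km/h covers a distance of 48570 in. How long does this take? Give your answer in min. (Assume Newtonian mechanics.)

d = 48570 in × 0.0254 = 1233.68 m
v = 338.8 km/h × 0.2777777777777778 = 94.1111 m/s
t = d / v = 1233.68 / 94.1111 = 13.1088 s
t = 13.1088 s / 60.0 = 0.2185 min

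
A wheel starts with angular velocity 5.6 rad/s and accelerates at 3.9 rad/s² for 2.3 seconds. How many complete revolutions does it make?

θ = ω₀t + ½αt² = 5.6×2.3 + ½×3.9×2.3² = 23.1955 rad
Total revolutions = θ/(2π) = 23.1955/(2π) = 3.69
Complete revolutions = ⌊3.69⌋ = 3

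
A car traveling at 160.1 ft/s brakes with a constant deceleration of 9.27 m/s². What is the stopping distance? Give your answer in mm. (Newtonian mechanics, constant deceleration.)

v₀ = 160.1 ft/s × 0.3048 = 48.7985 m/s
d = v₀² / (2a) = 48.7985² / (2 × 9.27) = 2381.29 / 18.54 = 128.441 m
d = 128.441 m / 0.001 = 128400 mm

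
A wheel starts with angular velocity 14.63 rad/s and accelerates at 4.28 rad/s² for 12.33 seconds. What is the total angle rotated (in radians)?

θ = ω₀t + ½αt² = 14.63×12.33 + ½×4.28×12.33² = 505.73 rad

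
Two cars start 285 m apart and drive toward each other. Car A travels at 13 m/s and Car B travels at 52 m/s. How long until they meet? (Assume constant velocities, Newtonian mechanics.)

Combined speed: v_combined = 13 + 52 = 65 m/s
Time to meet: t = d/v_combined = 285/65 = 4.38 s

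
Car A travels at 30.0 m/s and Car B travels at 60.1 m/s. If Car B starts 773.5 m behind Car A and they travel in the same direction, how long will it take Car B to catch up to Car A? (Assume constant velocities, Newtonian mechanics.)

Relative speed: v_rel = 60.1 - 30.0 = 30.1 m/s
Time to catch: t = d₀/v_rel = 773.5/30.1 = 25.7 s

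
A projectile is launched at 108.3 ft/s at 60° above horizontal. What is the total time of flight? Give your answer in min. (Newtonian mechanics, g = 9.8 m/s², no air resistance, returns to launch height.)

v₀ = 108.3 ft/s × 0.3048 = 33.0098 m/s
T = 2 × v₀ × sin(θ) / g = 2 × 33.0098 × sin(60°) / 9.8 = 2 × 33.0098 × 0.866025 / 9.8 = 5.83415 s
T = 5.83415 s / 60.0 = 0.09724 min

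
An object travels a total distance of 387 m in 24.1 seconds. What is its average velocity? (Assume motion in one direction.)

v_avg = Δd / Δt = 387 / 24.1 = 16.06 m/s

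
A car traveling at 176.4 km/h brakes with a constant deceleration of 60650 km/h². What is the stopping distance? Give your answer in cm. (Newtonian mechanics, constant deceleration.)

v₀ = 176.4 km/h × 0.2777777777777778 = 49.0 m/s
a = 60650 km/h² × 7.716049382716049e-05 = 4.67978 m/s²
d = v₀² / (2a) = 49.0² / (2 × 4.67978) = 2401.0 / 9.35956 = 256.529 m
d = 256.529 m / 0.01 = 25650 cm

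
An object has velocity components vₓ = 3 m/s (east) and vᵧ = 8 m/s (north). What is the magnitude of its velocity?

|v| = √(vₓ² + vᵧ²) = √(3² + 8²) = √(73) = 8.54 m/s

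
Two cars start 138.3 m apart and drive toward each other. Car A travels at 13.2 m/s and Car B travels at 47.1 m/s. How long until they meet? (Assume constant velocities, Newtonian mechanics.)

Combined speed: v_combined = 13.2 + 47.1 = 60.3 m/s
Time to meet: t = d/v_combined = 138.3/60.3 = 2.29 s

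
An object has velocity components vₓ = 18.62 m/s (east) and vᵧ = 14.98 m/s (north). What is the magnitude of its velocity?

|v| = √(vₓ² + vᵧ²) = √(18.62² + 14.98²) = √(571.1048) = 23.9 m/s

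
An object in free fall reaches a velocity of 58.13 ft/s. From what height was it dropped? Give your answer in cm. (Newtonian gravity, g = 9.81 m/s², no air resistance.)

v = 58.13 ft/s × 0.3048 = 17.718 m/s
h = v² / (2g) = 17.718² / (2 × 9.81) = 16.0004 m
h = 16.0004 m / 0.01 = 1600 cm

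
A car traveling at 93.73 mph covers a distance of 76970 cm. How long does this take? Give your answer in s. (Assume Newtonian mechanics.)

d = 76970 cm × 0.01 = 769.7 m
v = 93.73 mph × 0.44704 = 41.9011 m/s
t = d / v = 769.7 / 41.9011 = 18.37 s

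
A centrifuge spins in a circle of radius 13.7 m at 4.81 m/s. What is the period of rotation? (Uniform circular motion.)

T = 2πr/v = 2π×13.7/4.81 = 17.9 s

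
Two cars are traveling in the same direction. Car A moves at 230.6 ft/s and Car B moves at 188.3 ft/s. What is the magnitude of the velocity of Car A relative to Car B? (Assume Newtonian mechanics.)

v_rel = |v_A - v_B| = |230.6 - 188.3| = 42.3 ft/s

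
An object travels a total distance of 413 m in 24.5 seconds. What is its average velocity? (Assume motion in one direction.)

v_avg = Δd / Δt = 413 / 24.5 = 16.86 m/s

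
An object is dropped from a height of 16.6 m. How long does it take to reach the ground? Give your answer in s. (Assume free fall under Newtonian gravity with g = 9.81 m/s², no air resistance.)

t = √(2h/g) = √(2 × 16.6 / 9.81) = 1.84 s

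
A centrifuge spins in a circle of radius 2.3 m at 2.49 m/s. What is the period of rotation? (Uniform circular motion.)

T = 2πr/v = 2π×2.3/2.49 = 5.8 s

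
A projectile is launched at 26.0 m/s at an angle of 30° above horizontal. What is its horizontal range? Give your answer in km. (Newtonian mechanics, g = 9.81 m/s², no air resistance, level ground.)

R = v₀² × sin(2θ) / g = 26.0² × sin(2 × 30°) / 9.81 = 676.0 × 0.866025 / 9.81 = 59.6772 m
R = 59.6772 m / 1000.0 = 0.05968 km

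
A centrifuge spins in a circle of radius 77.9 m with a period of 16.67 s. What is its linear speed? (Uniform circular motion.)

v = 2πr/T = 2π×77.9/16.67 = 29.36 m/s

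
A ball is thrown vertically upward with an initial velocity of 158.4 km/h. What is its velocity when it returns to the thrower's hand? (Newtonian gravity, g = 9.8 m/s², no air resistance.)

By conservation of energy (no air resistance), the ball returns to the throw height with the same speed as launch, but directed downward.
|v_ground| = v₀ = 158.4 km/h
v_ground = 158.4 km/h (downward)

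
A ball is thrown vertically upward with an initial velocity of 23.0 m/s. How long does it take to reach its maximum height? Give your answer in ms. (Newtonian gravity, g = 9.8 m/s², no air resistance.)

t_up = v₀ / g = 23.0 / 9.8 = 2.34694 s
t_up = 2.34694 s / 0.001 = 2347 ms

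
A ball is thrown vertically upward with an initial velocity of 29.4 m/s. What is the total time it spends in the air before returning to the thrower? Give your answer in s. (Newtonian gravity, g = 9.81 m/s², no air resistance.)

t_total = 2 × v₀ / g = 2 × 29.4 / 9.81 = 5.994 s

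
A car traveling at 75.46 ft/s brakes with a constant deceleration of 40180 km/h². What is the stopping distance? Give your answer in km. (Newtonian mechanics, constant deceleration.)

v₀ = 75.46 ft/s × 0.3048 = 23.0002 m/s
a = 40180 km/h² × 7.716049382716049e-05 = 3.10031 m/s²
d = v₀² / (2a) = 23.0002² / (2 × 3.10031) = 529.009 / 6.20062 = 85.3155 m
d = 85.3155 m / 1000.0 = 0.08532 km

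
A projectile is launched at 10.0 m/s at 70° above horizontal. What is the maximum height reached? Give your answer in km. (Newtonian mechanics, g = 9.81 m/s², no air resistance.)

H = v₀² × sin²(θ) / (2g) = 10.0² × sin(70°)² / (2 × 9.81) = 100.0 × 0.883022 / 19.62 = 4.50062 m
H = 4.50062 m / 1000.0 = 0.004501 km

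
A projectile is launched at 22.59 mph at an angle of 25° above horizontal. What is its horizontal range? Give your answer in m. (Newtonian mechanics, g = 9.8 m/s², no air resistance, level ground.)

v₀ = 22.59 mph × 0.44704 = 10.0986 m/s
R = v₀² × sin(2θ) / g = 10.0986² × sin(2 × 25°) / 9.8 = 101.982 × 0.766044 / 9.8 = 7.972 m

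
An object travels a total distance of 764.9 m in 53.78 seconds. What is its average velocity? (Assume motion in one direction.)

v_avg = Δd / Δt = 764.9 / 53.78 = 14.22 m/s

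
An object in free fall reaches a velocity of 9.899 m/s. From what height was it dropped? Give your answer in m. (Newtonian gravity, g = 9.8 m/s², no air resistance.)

h = v² / (2g) = 9.899² / (2 × 9.8) = 5.0 m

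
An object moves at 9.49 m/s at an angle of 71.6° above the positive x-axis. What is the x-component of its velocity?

vₓ = v cos(θ) = 9.49 × cos(71.6°) = 3.0 m/s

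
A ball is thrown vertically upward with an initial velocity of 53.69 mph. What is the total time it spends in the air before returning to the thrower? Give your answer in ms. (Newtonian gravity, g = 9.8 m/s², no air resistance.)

v₀ = 53.69 mph × 0.44704 = 24.0016 m/s
t_total = 2 × v₀ / g = 2 × 24.0016 / 9.8 = 4.89829 s
t_total = 4.89829 s / 0.001 = 4898 ms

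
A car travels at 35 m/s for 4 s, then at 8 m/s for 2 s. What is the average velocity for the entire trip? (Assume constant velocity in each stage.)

d₁ = v₁t₁ = 35 × 4 = 140 m
d₂ = v₂t₂ = 8 × 2 = 16 m
d_total = 156 m, t_total = 6 s
v_avg = d_total/t_total = 156/6 = 26.0 m/s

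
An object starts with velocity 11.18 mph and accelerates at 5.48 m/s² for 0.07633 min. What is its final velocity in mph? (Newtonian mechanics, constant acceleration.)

v₀ = 11.18 mph × 0.44704 = 4.99791 m/s
t = 0.07633 min × 60.0 = 4.5798 s
v = v₀ + a × t = 4.99791 + 5.48 × 4.5798 = 30.0952 m/s
v = 30.0952 m/s / 0.44704 = 67.32 mph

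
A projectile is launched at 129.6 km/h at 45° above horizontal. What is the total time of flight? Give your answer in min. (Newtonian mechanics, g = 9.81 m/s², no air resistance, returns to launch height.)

v₀ = 129.6 km/h × 0.2777777777777778 = 36.0 m/s
T = 2 × v₀ × sin(θ) / g = 2 × 36.0 × sin(45°) / 9.81 = 2 × 36.0 × 0.707107 / 9.81 = 5.18978 s
T = 5.18978 s / 60.0 = 0.0865 min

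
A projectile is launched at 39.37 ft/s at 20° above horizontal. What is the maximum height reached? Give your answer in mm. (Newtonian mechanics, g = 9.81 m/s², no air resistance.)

v₀ = 39.37 ft/s × 0.3048 = 11.99998 m/s
H = v₀² × sin²(θ) / (2g) = 11.99998² × sin(20°)² / (2 × 9.81) = 143.9995 × 0.1169778 / 19.62 = 0.8585497 m
H = 0.8585497 m / 0.001 = 858.5 mm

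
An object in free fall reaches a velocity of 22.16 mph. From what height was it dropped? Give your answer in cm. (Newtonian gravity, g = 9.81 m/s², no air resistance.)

v = 22.16 mph × 0.44704 = 9.90641 m/s
h = v² / (2g) = 9.90641² / (2 × 9.81) = 5.00188 m
h = 5.00188 m / 0.01 = 500.2 cm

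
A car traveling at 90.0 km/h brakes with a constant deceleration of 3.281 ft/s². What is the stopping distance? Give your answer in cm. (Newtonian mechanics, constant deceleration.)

v₀ = 90.0 km/h × 0.2777777777777778 = 25.0 m/s
a = 3.281 ft/s² × 0.3048 = 1.00005 m/s²
d = v₀² / (2a) = 25.0² / (2 × 1.00005) = 625.0 / 2.0001 = 312.484 m
d = 312.484 m / 0.01 = 31250 cm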